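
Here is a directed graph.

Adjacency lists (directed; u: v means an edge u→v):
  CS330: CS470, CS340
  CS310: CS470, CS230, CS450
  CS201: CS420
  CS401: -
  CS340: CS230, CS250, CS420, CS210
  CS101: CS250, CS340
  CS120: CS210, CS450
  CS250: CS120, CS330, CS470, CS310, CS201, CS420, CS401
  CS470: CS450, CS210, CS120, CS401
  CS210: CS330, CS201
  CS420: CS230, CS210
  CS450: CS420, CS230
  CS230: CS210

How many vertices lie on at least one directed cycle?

11

A vertex is on a directed cycle iff it belongs to a strongly connected component of size ≥ 2 (or has a self-loop).
The vertices on cycles are {CS120, CS201, CS210, CS230, CS250, CS310, CS330, CS340, CS420, CS450, CS470} — 11 in total.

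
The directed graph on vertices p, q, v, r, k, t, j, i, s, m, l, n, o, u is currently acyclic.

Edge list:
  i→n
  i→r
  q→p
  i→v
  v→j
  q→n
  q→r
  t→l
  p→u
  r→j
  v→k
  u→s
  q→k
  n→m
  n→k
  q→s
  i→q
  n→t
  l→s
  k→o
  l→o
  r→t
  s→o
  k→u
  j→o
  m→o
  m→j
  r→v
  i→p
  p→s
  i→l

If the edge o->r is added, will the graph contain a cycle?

Yes

Adding o→r creates a cycle iff r can already reach o.
Path from r: r → j → o.
So r → … → o → r is a cycle.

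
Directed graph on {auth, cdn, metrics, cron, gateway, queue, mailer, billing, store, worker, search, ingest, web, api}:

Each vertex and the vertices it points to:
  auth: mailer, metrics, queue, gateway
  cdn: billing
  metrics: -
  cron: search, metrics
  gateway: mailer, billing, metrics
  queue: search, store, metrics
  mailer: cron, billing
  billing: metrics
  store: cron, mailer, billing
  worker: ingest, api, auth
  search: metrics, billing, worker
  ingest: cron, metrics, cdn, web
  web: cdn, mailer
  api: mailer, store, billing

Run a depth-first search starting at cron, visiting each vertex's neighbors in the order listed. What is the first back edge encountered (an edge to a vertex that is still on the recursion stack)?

DFS from cron (visiting each vertex's neighbors in the order listed); mark gray on enter, black on exit:
cron gray
  search gray
    metrics gray
    metrics black
    billing gray
      billing→metrics: metrics black — skip
    billing black
    worker gray
      ingest gray
        ingest→cron: cron is gray → back edge
First back edge: ingest → cron.

ingest->cron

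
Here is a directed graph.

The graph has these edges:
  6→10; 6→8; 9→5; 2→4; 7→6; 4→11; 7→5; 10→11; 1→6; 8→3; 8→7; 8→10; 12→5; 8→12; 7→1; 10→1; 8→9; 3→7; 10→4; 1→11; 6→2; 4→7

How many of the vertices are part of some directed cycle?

8

A vertex is on a directed cycle iff it belongs to a strongly connected component of size ≥ 2 (or has a self-loop).
The vertices on cycles are {1, 2, 3, 4, 6, 7, 8, 10} — 8 in total.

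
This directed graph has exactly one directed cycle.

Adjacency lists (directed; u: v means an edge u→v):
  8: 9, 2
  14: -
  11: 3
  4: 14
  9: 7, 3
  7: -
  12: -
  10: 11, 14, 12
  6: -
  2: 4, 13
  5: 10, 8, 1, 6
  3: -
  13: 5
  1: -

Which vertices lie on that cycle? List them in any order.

2, 5, 8, 13

DFS with gray/black marking from 13:
13 gray
  5 gray
    10 gray
      11 gray
        3 gray
        3 black
      11 black
      14 gray
      14 black
      12 gray
      12 black
    10 black
    8 gray
      9 gray
        7 gray
        7 black
        9→3: 3 black — skip
      9 black
      2 gray
        4 gray
          4→14: 14 black — skip
        4 black
        2→13: 13 is gray → back edge
Back edge closes the cycle 13 → 5 → 8 → 2 → 13; its vertices are {2, 5, 8, 13}.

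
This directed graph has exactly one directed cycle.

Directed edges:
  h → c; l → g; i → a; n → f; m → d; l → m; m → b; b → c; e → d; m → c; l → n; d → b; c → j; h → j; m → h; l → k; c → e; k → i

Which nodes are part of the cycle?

DFS with gray/black marking from c:
c gray
  j gray
  j black
  e gray
    d gray
      b gray
        b→c: c is gray → back edge
Back edge closes the cycle c → e → d → b → c; its vertices are {b, c, d, e}.

b, c, d, e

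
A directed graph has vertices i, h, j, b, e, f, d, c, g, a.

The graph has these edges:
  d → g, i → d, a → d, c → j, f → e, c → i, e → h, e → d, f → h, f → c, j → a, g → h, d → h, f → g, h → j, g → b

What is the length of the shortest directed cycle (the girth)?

For each vertex v, BFS finds the shortest path from v back to v.
The shortest such closed walk is j → a → d → h → j, length 4.

4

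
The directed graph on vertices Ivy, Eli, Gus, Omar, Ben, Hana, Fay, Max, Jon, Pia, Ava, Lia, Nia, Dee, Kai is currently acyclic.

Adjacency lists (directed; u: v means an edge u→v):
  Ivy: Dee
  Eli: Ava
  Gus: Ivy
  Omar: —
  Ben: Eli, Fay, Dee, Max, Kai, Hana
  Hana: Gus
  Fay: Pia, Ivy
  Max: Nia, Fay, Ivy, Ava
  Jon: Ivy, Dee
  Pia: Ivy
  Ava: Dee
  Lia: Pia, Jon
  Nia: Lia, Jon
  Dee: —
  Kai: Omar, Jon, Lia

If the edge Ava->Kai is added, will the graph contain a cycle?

Adding Ava→Kai creates a cycle iff Kai can already reach Ava.
Explore from Kai: no path reaches Ava. The graph stays acyclic.

No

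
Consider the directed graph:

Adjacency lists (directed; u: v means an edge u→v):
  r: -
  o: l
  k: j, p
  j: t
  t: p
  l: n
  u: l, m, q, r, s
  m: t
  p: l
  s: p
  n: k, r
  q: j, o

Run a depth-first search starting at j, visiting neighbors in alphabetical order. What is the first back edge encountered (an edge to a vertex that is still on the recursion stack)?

DFS from j (visiting neighbors in alphabetical order); mark gray on enter, black on exit:
j gray
  t gray
    p gray
      l gray
        n gray
          k gray
            k→j: j is gray → back edge
First back edge: k → j.

k→j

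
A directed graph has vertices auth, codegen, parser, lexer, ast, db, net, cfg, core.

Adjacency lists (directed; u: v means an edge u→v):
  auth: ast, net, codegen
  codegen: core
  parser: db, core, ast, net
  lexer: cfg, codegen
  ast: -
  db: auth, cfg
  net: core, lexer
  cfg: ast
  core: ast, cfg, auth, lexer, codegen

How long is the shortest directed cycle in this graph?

For each vertex v, BFS finds the shortest path from v back to v.
The shortest such closed walk is core → codegen → core, length 2.

2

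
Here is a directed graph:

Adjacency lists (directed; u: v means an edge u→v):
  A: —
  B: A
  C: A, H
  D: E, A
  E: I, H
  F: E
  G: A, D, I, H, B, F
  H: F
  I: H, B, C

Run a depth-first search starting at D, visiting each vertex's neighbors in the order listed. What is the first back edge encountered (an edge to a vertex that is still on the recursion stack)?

F→E

DFS from D (visiting each vertex's neighbors in the order listed); mark gray on enter, black on exit:
D gray
  E gray
    I gray
      H gray
        F gray
          F→E: E is gray → back edge
First back edge: F → E.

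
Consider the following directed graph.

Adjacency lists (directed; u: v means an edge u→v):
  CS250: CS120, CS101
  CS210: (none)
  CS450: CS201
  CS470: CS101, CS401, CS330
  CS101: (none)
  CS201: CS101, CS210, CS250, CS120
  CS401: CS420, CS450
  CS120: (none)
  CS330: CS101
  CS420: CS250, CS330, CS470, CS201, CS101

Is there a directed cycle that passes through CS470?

Yes

CS470 is on a cycle iff CS470 can reach itself via ≥1 edge.
CS470 → CS401 → CS420 → CS470 — yes.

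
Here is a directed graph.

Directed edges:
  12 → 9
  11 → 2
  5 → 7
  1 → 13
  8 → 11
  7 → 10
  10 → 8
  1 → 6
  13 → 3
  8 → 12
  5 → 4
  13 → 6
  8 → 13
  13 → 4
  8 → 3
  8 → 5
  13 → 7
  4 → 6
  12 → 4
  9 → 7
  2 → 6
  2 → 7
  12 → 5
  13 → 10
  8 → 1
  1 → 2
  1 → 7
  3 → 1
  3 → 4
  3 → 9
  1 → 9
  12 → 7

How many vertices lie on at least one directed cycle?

A vertex is on a directed cycle iff it belongs to a strongly connected component of size ≥ 2 (or has a self-loop).
The vertices on cycles are {1, 2, 3, 5, 7, 8, 9, 10, 11, 12, 13} — 11 in total.

11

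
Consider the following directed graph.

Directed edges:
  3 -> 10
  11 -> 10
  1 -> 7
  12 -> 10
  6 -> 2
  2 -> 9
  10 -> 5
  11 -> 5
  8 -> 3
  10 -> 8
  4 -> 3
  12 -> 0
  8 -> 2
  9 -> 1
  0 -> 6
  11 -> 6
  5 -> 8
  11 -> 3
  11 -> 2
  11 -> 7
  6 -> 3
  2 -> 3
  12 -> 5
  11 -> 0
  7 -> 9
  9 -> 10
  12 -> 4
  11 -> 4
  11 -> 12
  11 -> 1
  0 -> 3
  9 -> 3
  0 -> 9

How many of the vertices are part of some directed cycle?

8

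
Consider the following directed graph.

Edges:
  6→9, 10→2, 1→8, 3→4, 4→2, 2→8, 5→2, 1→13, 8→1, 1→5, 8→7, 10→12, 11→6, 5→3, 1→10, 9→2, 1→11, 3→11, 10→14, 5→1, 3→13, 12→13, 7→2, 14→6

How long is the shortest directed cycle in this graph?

2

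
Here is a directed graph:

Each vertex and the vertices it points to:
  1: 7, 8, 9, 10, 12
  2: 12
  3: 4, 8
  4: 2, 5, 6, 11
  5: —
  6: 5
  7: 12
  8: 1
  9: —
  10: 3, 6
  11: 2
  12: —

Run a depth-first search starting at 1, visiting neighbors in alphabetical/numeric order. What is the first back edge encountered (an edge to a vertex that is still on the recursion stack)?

8→1

DFS from 1 (visiting neighbors in alphabetical/numeric order); mark gray on enter, black on exit:
1 gray
  7 gray
    12 gray
    12 black
  7 black
  8 gray
    8→1: 1 is gray → back edge
First back edge: 8 → 1.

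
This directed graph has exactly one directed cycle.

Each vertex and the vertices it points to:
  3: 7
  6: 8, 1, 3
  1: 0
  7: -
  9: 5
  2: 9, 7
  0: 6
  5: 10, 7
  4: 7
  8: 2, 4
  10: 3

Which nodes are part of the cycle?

DFS with gray/black marking from 6:
6 gray
  8 gray
    2 gray
      9 gray
        5 gray
          10 gray
            3 gray
              7 gray
              7 black
            3 black
          10 black
          5→7: 7 black — skip
        5 black
      9 black
      2→7: 7 black — skip
    2 black
    4 gray
      4→7: 7 black — skip
    4 black
  8 black
  1 gray
    0 gray
      0→6: 6 is gray → back edge
Back edge closes the cycle 6 → 1 → 0 → 6; its vertices are {0, 1, 6}.

0, 1, 6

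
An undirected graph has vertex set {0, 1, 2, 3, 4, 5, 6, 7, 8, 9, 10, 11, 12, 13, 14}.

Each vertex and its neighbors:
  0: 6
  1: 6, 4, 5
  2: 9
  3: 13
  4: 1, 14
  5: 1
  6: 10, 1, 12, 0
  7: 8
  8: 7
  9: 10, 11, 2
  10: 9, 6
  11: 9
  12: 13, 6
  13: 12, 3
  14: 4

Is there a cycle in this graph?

No

DFS, tracking each vertex's parent; an edge to a visited non-parent vertex closes a cycle.
Start from 11:
visit 11 (parent –)
  visit 9 (parent 11)
    visit 10 (parent 9)
      10–9: parent, skip
      visit 6 (parent 10)
        6–10: parent, skip
        visit 1 (parent 6)
          1–6: parent, skip
          visit 4 (parent 1)
            4–1: parent, skip
            visit 14 (parent 4)
              14–4: parent, skip
          visit 5 (parent 1)
            5–1: parent, skip
        visit 12 (parent 6)
          visit 13 (parent 12)
            13–12: parent, skip
            visit 3 (parent 13)
              3–13: parent, skip
          12–6: parent, skip
        visit 0 (parent 6)
          0–6: parent, skip
    9–11: parent, skip
    visit 2 (parent 9)
      2–9: parent, skip
visit 7 (parent –)
  visit 8 (parent 7)
    8–7: parent, skip
No non-parent visited neighbor found — the graph is a forest.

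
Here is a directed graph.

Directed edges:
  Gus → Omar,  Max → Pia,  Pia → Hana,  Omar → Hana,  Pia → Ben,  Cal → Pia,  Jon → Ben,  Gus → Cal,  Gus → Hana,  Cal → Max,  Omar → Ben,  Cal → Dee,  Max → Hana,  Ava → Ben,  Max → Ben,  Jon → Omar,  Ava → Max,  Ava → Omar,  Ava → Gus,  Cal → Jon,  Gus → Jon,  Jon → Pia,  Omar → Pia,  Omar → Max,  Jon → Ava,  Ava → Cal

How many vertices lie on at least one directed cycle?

4

A vertex is on a directed cycle iff it belongs to a strongly connected component of size ≥ 2 (or has a self-loop).
The vertices on cycles are {Ava, Cal, Gus, Jon} — 4 in total.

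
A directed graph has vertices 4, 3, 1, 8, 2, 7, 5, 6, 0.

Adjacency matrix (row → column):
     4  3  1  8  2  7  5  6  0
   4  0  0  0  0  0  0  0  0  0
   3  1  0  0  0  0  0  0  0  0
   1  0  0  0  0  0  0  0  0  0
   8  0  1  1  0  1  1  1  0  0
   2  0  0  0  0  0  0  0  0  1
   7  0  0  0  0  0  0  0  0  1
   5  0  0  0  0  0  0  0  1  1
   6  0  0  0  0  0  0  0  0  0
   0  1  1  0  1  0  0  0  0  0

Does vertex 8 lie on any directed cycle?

Yes

8 is on a cycle iff 8 can reach itself via ≥1 edge.
8 → 5 → 0 → 8 — yes.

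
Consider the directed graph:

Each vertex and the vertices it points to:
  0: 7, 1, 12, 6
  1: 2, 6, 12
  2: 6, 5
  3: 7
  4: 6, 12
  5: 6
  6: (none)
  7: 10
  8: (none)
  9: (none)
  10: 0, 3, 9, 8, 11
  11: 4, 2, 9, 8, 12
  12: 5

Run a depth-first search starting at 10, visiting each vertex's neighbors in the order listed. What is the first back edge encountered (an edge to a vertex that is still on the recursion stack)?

DFS from 10 (visiting each vertex's neighbors in the order listed); mark gray on enter, black on exit:
10 gray
  0 gray
    7 gray
      7→10: 10 is gray → back edge
First back edge: 7 → 10.

7→10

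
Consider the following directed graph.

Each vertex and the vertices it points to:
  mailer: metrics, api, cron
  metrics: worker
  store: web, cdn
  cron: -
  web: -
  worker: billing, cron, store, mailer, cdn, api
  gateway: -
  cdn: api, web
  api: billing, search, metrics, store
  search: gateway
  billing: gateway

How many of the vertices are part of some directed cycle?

A vertex is on a directed cycle iff it belongs to a strongly connected component of size ≥ 2 (or has a self-loop).
The vertices on cycles are {api, cdn, store, mailer, worker, metrics} — 6 in total.

6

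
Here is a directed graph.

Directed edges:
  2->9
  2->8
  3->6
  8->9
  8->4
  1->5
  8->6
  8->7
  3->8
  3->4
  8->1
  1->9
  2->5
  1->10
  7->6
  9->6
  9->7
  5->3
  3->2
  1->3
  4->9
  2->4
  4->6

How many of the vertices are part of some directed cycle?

A vertex is on a directed cycle iff it belongs to a strongly connected component of size ≥ 2 (or has a self-loop).
The vertices on cycles are {1, 2, 3, 5, 8} — 5 in total.

5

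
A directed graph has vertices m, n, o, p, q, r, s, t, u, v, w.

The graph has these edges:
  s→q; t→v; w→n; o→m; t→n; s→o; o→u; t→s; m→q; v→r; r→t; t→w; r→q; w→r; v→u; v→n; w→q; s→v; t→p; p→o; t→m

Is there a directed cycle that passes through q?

No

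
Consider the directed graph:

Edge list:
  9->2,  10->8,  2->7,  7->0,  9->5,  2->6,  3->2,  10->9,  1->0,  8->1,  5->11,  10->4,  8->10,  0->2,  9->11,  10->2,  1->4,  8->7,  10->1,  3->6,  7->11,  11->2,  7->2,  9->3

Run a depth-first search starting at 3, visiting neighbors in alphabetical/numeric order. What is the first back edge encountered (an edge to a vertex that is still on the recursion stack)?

0->2

DFS from 3 (visiting neighbors in alphabetical/numeric order); mark gray on enter, black on exit:
3 gray
  2 gray
    6 gray
    6 black
    7 gray
      0 gray
        0→2: 2 is gray → back edge
First back edge: 0 → 2.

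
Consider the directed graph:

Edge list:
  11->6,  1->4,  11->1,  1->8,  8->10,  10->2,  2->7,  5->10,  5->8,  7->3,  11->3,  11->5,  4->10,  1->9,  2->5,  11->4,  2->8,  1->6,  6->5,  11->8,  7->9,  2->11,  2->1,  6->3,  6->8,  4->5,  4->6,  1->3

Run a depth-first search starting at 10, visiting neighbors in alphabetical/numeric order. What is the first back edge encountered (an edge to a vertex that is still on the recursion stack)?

DFS from 10 (visiting neighbors in alphabetical/numeric order); mark gray on enter, black on exit:
10 gray
  2 gray
    1 gray
      3 gray
      3 black
      4 gray
        5 gray
          8 gray
            8→10: 10 is gray → back edge
First back edge: 8 → 10.

8→10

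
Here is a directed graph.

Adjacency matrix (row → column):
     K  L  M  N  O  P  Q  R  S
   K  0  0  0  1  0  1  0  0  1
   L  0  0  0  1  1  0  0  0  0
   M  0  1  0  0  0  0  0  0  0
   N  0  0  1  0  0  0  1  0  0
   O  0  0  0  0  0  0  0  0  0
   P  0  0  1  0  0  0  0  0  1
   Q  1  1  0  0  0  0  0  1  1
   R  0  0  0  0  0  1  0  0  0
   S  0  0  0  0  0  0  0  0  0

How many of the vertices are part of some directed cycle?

7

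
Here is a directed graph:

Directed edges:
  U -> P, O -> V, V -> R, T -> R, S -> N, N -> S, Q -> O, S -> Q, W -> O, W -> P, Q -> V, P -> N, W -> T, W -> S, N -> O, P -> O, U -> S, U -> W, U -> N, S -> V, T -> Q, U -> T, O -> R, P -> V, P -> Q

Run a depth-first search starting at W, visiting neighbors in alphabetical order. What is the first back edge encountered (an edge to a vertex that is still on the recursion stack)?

S→N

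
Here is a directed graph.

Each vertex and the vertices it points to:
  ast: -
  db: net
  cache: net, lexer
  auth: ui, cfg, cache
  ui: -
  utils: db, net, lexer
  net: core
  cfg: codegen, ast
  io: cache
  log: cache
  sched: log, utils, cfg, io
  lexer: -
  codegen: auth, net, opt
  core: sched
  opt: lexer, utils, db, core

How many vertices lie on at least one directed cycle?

12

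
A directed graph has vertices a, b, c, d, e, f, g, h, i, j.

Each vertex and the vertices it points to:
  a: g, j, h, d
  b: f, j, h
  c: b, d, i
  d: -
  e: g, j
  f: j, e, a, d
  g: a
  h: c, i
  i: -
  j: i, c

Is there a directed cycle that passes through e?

Yes

e is on a cycle iff e can reach itself via ≥1 edge.
e → j → c → b → f → e — yes.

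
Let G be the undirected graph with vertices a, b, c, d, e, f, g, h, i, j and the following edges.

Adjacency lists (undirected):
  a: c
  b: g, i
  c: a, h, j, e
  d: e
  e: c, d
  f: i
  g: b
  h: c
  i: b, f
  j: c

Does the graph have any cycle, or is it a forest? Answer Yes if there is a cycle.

No

DFS, tracking each vertex's parent; an edge to a visited non-parent vertex closes a cycle.
Start from j:
visit j (parent –)
  visit c (parent j)
    visit a (parent c)
      a–c: parent, skip
    visit h (parent c)
      h–c: parent, skip
    c–j: parent, skip
    visit e (parent c)
      e–c: parent, skip
      visit d (parent e)
        d–e: parent, skip
visit b (parent –)
  visit g (parent b)
    g–b: parent, skip
  visit i (parent b)
    i–b: parent, skip
    visit f (parent i)
      f–i: parent, skip
No non-parent visited neighbor found — the graph is a forest.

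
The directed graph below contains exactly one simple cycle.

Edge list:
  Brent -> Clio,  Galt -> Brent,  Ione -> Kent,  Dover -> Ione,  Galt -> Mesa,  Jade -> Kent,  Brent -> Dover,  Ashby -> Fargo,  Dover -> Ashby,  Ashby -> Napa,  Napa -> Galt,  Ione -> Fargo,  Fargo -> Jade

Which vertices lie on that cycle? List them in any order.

DFS with gray/black marking from Napa:
Napa gray
  Galt gray
    Mesa gray
    Mesa black
    Brent gray
      Clio gray
      Clio black
      Dover gray
        Ione gray
          Kent gray
          Kent black
          Fargo gray
            Jade gray
              Jade→Kent: Kent black — skip
            Jade black
          Fargo black
        Ione black
        Ashby gray
          Ashby→Napa: Napa is gray → back edge
Back edge closes the cycle Napa → Galt → Brent → Dover → Ashby → Napa; its vertices are {Galt, Napa, Ashby, Brent, Dover}.

Galt, Napa, Ashby, Brent, Dover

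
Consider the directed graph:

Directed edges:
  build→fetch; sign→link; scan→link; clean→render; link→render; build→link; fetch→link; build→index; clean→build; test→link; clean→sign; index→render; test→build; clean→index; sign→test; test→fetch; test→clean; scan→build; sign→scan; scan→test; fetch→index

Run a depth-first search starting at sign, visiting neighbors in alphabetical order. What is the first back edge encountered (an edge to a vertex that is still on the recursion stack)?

DFS from sign (visiting neighbors in alphabetical order); mark gray on enter, black on exit:
sign gray
  link gray
    render gray
    render black
  link black
  scan gray
    build gray
      fetch gray
        index gray
          index→render: render black — skip
        index black
        fetch→link: link black — skip
      fetch black
      build→index: index black — skip
      build→link: link black — skip
    build black
    scan→link: link black — skip
    test gray
      test→build: build black — skip
      clean gray
        clean→build: build black — skip
        clean→index: index black — skip
        clean→render: render black — skip
        clean→sign: sign is gray → back edge
First back edge: clean → sign.

clean->sign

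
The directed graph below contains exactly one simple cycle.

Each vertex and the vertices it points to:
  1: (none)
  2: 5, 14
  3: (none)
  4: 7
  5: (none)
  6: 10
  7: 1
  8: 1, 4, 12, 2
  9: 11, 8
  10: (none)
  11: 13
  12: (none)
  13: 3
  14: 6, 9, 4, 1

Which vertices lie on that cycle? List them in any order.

2, 8, 9, 14

DFS with gray/black marking from 14:
14 gray
  6 gray
    10 gray
    10 black
  6 black
  9 gray
    11 gray
      13 gray
        3 gray
        3 black
      13 black
    11 black
    8 gray
      1 gray
      1 black
      4 gray
        7 gray
          7→1: 1 black — skip
        7 black
      4 black
      12 gray
      12 black
      2 gray
        5 gray
        5 black
        2→14: 14 is gray → back edge
Back edge closes the cycle 14 → 9 → 8 → 2 → 14; its vertices are {2, 8, 9, 14}.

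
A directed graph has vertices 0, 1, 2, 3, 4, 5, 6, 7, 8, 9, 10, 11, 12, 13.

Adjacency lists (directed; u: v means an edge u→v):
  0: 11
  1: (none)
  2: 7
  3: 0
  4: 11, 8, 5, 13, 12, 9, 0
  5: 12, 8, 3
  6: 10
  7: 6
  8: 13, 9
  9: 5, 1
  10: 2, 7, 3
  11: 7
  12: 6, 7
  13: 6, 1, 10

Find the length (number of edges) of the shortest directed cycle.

3

For each vertex v, BFS finds the shortest path from v back to v.
The shortest such closed walk is 8 → 9 → 5 → 8, length 3.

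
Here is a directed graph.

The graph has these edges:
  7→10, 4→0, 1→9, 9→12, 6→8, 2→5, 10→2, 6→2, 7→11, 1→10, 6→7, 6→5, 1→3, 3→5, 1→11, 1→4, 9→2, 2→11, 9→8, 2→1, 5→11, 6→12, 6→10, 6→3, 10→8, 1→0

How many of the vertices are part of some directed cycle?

4

A vertex is on a directed cycle iff it belongs to a strongly connected component of size ≥ 2 (or has a self-loop).
The vertices on cycles are {1, 2, 9, 10} — 4 in total.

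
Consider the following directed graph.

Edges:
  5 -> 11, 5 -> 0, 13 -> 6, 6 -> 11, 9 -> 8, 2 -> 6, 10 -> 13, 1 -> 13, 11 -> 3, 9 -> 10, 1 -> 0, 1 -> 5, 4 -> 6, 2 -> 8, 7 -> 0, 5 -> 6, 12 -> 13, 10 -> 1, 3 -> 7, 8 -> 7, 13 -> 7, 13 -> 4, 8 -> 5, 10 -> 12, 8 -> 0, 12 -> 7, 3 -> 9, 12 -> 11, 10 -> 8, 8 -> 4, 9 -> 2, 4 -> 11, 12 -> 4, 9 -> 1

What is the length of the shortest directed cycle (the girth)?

For each vertex v, BFS finds the shortest path from v back to v.
The shortest such closed walk is 3 → 9 → 8 → 5 → 11 → 3, length 5.

5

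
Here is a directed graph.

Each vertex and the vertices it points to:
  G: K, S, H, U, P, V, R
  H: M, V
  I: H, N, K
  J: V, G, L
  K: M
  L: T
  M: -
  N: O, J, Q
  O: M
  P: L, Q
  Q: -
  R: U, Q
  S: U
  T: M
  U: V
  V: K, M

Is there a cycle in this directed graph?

DFS with white/gray/black marking, starting from N:
N gray
  O gray
    M gray
    M black
  O black
  J gray
    V gray
      K gray
        K→M: M black — skip
      K black
      V→M: M black — skip
    V black
    G gray
      G→K: K black — skip
      S gray
        U gray
          U→V: V black — skip
        U black
      S black
      H gray
        H→M: M black — skip
        H→V: V black — skip
      H black
      G→U: U black — skip
      P gray
        L gray
          T gray
            T→M: M black — skip
          T black
        L black
        Q gray
        Q black
      P black
      G→V: V black — skip
      R gray
        R→U: U black — skip
        R→Q: Q black — skip
      R black
    G black
    J→L: L black — skip
  J black
  N→Q: Q black — skip
N black
I gray
  I→H: H black — skip
  I→N: N black — skip
  I→K: K black — skip
I black
Every edge goes to a white or black vertex — no back edge, so the graph is acyclic.

No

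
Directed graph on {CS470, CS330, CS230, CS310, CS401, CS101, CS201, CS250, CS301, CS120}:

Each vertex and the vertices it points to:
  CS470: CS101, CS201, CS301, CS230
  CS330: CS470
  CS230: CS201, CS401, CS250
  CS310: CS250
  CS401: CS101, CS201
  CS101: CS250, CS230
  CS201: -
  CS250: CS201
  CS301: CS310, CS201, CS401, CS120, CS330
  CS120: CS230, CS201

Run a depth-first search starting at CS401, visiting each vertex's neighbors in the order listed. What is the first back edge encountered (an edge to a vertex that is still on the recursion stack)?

DFS from CS401 (visiting each vertex's neighbors in the order listed); mark gray on enter, black on exit:
CS401 gray
  CS101 gray
    CS250 gray
      CS201 gray
      CS201 black
    CS250 black
    CS230 gray
      CS230→CS201: CS201 black — skip
      CS230→CS401: CS401 is gray → back edge
First back edge: CS230 → CS401.

CS230->CS401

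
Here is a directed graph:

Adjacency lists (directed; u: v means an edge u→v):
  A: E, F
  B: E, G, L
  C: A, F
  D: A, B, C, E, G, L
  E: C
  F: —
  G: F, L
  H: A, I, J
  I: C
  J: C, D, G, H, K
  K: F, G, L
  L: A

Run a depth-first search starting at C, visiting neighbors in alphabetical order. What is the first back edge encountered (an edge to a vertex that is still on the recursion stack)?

E→C

DFS from C (visiting neighbors in alphabetical order); mark gray on enter, black on exit:
C gray
  A gray
    E gray
      E→C: C is gray → back edge
First back edge: E → C.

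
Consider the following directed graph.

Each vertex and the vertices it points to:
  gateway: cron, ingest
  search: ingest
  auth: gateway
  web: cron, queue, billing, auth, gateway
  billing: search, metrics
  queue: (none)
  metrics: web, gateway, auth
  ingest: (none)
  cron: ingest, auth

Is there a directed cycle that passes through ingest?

No

ingest lies on a cycle iff there is a path from ingest back to itself.
Exploring from ingest, it never reaches itself; equivalently, its strongly connected component is a singleton.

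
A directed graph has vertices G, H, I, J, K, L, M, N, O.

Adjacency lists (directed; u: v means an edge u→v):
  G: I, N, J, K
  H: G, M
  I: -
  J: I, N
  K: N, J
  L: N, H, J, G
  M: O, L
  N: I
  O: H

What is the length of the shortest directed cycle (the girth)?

3

For each vertex v, BFS finds the shortest path from v back to v.
The shortest such closed walk is H → M → L → H, length 3.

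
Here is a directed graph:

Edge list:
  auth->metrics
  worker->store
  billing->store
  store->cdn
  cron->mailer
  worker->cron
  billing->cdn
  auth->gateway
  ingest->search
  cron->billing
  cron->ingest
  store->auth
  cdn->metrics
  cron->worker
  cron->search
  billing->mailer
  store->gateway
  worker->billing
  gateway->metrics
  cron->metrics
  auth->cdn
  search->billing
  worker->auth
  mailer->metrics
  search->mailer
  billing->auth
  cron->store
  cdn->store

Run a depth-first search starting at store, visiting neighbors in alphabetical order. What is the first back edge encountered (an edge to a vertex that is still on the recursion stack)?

cdn->store

DFS from store (visiting neighbors in alphabetical order); mark gray on enter, black on exit:
store gray
  auth gray
    cdn gray
      metrics gray
      metrics black
      cdn→store: store is gray → back edge
First back edge: cdn → store.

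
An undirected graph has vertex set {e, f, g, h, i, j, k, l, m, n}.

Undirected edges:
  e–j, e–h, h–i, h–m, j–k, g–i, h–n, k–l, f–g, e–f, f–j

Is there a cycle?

Yes

DFS, tracking each vertex's parent; an edge to a visited non-parent vertex closes a cycle.
Start from e:
visit e (parent –)
  visit j (parent e)
    visit k (parent j)
      k–j: parent, skip
      visit l (parent k)
        l–k: parent, skip
    j–e: parent, skip
    visit f (parent j)
      f–e: e visited and ≠ parent → cycle
Cycle: e – j – f – e.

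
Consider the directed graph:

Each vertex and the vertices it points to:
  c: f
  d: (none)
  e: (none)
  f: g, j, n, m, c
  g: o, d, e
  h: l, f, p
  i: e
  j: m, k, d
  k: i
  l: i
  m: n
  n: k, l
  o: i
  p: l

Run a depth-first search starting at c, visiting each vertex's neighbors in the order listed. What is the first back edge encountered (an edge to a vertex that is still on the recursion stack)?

DFS from c (visiting each vertex's neighbors in the order listed); mark gray on enter, black on exit:
c gray
  f gray
    g gray
      o gray
        i gray
          e gray
          e black
        i black
      o black
      d gray
      d black
      g→e: e black — skip
    g black
    j gray
      m gray
        n gray
          k gray
            k→i: i black — skip
          k black
          l gray
            l→i: i black — skip
          l black
        n black
      m black
      j→k: k black — skip
      j→d: d black — skip
    j black
    f→n: n black — skip
    f→m: m black — skip
    f→c: c is gray → back edge
First back edge: f → c.

f->c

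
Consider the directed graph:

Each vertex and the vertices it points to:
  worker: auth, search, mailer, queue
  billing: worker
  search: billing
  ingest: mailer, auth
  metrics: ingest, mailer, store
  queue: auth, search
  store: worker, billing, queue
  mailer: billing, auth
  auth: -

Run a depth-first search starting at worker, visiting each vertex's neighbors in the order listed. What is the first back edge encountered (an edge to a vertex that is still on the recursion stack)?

billing->worker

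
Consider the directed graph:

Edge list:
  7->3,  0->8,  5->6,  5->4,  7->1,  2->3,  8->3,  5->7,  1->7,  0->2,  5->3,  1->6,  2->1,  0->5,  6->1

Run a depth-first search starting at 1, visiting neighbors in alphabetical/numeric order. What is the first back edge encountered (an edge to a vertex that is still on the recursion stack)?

DFS from 1 (visiting neighbors in alphabetical/numeric order); mark gray on enter, black on exit:
1 gray
  6 gray
    6→1: 1 is gray → back edge
First back edge: 6 → 1.

6->1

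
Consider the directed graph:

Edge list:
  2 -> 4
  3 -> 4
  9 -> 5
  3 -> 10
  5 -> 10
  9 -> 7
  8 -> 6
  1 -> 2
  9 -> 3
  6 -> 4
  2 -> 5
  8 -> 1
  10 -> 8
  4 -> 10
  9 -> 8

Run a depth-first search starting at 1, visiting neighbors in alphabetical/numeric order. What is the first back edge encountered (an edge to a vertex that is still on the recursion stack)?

DFS from 1 (visiting neighbors in alphabetical/numeric order); mark gray on enter, black on exit:
1 gray
  2 gray
    4 gray
      10 gray
        8 gray
          8→1: 1 is gray → back edge
First back edge: 8 → 1.

8->1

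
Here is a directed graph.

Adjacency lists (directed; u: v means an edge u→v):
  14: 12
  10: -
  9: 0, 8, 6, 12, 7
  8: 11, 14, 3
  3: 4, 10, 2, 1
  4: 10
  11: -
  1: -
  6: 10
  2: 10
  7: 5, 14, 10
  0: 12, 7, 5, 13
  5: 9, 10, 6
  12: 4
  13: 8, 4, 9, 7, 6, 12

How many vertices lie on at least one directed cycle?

5

A vertex is on a directed cycle iff it belongs to a strongly connected component of size ≥ 2 (or has a self-loop).
The vertices on cycles are {0, 5, 7, 9, 13} — 5 in total.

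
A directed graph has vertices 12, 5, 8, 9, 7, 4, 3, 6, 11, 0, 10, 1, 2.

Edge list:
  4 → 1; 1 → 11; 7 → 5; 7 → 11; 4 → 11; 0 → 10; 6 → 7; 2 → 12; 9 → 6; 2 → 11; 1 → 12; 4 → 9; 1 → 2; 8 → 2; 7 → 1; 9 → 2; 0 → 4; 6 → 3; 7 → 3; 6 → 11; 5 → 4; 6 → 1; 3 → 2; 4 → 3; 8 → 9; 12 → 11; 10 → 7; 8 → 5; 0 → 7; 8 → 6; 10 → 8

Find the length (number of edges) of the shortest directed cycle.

5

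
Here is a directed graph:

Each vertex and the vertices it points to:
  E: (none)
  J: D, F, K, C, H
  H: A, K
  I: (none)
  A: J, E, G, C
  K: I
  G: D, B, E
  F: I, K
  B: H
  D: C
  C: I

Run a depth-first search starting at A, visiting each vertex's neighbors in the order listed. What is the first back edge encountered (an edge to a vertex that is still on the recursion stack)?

H->A

DFS from A (visiting each vertex's neighbors in the order listed); mark gray on enter, black on exit:
A gray
  J gray
    D gray
      C gray
        I gray
        I black
      C black
    D black
    F gray
      F→I: I black — skip
      K gray
        K→I: I black — skip
      K black
    F black
    J→K: K black — skip
    J→C: C black — skip
    H gray
      H→A: A is gray → back edge
First back edge: H → A.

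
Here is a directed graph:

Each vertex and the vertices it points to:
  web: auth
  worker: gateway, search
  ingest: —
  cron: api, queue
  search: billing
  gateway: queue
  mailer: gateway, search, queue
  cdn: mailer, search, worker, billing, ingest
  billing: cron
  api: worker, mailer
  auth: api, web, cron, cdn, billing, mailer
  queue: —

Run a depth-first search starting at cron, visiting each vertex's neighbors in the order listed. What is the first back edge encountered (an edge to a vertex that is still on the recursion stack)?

billing->cron

DFS from cron (visiting each vertex's neighbors in the order listed); mark gray on enter, black on exit:
cron gray
  api gray
    worker gray
      gateway gray
        queue gray
        queue black
      gateway black
      search gray
        billing gray
          billing→cron: cron is gray → back edge
First back edge: billing → cron.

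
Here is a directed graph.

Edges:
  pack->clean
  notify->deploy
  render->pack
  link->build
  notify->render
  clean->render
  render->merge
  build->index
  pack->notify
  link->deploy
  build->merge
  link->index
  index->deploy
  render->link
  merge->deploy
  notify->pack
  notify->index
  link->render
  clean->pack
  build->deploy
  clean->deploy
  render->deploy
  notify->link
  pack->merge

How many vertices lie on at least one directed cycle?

5

A vertex is on a directed cycle iff it belongs to a strongly connected component of size ≥ 2 (or has a self-loop).
The vertices on cycles are {link, pack, clean, notify, render} — 5 in total.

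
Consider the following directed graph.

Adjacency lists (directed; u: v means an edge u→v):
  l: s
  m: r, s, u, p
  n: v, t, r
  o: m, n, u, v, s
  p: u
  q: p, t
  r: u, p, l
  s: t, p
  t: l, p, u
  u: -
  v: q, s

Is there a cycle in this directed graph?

Yes

DFS with white/gray/black marking, starting from o:
o gray
  m gray
    r gray
      u gray
      u black
      p gray
        p→u: u black — skip
      p black
      l gray
        s gray
          t gray
            t→l: l is gray → back edge
Back edge found, so a cycle exists: l → s → t → l.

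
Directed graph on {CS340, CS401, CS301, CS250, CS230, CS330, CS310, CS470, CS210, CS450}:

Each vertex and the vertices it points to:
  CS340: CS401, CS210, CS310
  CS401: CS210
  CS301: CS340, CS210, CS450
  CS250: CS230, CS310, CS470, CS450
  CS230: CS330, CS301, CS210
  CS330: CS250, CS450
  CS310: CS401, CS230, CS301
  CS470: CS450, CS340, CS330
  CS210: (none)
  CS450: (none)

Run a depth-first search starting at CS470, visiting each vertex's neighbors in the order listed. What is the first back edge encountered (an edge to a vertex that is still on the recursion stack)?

CS250→CS230

DFS from CS470 (visiting each vertex's neighbors in the order listed); mark gray on enter, black on exit:
CS470 gray
  CS450 gray
  CS450 black
  CS340 gray
    CS401 gray
      CS210 gray
      CS210 black
    CS401 black
    CS340→CS210: CS210 black — skip
    CS310 gray
      CS310→CS401: CS401 black — skip
      CS230 gray
        CS330 gray
          CS250 gray
            CS250→CS230: CS230 is gray → back edge
First back edge: CS250 → CS230.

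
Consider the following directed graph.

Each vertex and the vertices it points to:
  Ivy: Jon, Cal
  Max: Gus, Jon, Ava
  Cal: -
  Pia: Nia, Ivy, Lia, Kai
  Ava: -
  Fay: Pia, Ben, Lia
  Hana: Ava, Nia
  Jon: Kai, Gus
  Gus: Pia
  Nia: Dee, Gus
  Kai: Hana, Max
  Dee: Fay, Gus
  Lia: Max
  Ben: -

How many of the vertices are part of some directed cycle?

11

A vertex is on a directed cycle iff it belongs to a strongly connected component of size ≥ 2 (or has a self-loop).
The vertices on cycles are {Dee, Fay, Gus, Ivy, Jon, Kai, Lia, Max, Nia, Pia, Hana} — 11 in total.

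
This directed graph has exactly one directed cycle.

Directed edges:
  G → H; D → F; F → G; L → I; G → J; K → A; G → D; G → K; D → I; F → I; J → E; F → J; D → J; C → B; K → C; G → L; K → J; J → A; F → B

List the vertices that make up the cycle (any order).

D, F, G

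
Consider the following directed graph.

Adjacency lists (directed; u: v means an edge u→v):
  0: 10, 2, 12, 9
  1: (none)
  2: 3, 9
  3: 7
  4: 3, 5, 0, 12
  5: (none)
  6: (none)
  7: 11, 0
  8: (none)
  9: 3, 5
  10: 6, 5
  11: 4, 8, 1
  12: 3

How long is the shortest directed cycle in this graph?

4

For each vertex v, BFS finds the shortest path from v back to v.
The shortest such closed walk is 7 → 11 → 4 → 3 → 7, length 4.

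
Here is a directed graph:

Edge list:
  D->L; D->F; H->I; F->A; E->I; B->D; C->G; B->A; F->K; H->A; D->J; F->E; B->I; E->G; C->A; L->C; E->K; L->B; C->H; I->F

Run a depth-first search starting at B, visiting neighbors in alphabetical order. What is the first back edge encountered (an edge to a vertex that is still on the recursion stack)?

I->F

DFS from B (visiting neighbors in alphabetical order); mark gray on enter, black on exit:
B gray
  A gray
  A black
  D gray
    F gray
      F→A: A black — skip
      E gray
        G gray
        G black
        I gray
          I→F: F is gray → back edge
First back edge: I → F.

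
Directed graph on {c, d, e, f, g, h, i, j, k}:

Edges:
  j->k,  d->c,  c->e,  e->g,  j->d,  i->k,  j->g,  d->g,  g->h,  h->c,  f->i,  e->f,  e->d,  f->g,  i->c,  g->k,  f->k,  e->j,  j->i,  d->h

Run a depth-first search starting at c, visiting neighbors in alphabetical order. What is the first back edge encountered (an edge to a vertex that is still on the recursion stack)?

d->c

DFS from c (visiting neighbors in alphabetical order); mark gray on enter, black on exit:
c gray
  e gray
    d gray
      d→c: c is gray → back edge
First back edge: d → c.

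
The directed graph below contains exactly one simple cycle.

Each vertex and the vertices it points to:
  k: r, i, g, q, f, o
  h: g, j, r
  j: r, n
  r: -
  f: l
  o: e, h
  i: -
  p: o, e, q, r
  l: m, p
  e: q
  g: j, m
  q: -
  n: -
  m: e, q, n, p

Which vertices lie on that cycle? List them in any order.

DFS with gray/black marking from o:
o gray
  e gray
    q gray
    q black
  e black
  h gray
    g gray
      j gray
        r gray
        r black
        n gray
        n black
      j black
      m gray
        m→e: e black — skip
        m→q: q black — skip
        m→n: n black — skip
        p gray
          p→o: o is gray → back edge
Back edge closes the cycle o → h → g → m → p → o; its vertices are {g, h, m, o, p}.

g, h, m, o, p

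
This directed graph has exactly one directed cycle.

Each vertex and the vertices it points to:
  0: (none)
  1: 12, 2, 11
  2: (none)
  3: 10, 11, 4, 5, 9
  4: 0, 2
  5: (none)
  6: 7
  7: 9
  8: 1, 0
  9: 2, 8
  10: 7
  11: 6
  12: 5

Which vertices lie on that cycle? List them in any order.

1, 6, 7, 8, 9, 11

DFS with gray/black marking from 9:
9 gray
  2 gray
  2 black
  8 gray
    1 gray
      12 gray
        5 gray
        5 black
      12 black
      1→2: 2 black — skip
      11 gray
        6 gray
          7 gray
            7→9: 9 is gray → back edge
Back edge closes the cycle 9 → 8 → 1 → 11 → 6 → 7 → 9; its vertices are {1, 6, 7, 8, 9, 11}.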